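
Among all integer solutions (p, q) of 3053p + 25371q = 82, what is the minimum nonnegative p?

gcd(25371, 3053):
  25371 = 8·3053 + 947
  3053 = 3·947 + 212
  947 = 4·212 + 99
  212 = 2·99 + 14
  99 = 7·14 + 1
  14 = 14·1
so gcd(25371, 3053) = 1.
1 divides 82, so solutions exist.
Back-substitute for Bézout coefficients:
  1 = 99 - 7·14
  ... = 3053·(-1795) + 25371·(216)
Scale by 82/1 = 82: (p₀, q₀) = (-147190, 17712).
General solution: p = -147190 + 25371t, q = 17712 - 3053t for integer t.
p ≥ 0: smallest is -147190 mod 25371 = 5036 (at t = 6), with q = -606.

5036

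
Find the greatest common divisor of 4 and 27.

gcd(27, 4):
  27 = 6·4 + 3
  4 = 1·3 + 1
  3 = 3·1
so gcd(27, 4) = 1.

1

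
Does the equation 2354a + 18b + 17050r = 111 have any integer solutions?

gcd(2354, 18):
  2354 = 130·18 + 14
  18 = 1·14 + 4
  14 = 3·4 + 2
  4 = 2·2
so gcd(2354, 18) = 2.
gcd(2, 17050) = 2.
2 does not divide 111 (remainder 1), so no integer solutions.

no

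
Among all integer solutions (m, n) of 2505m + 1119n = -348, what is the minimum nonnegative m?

gcd(2505, 1119) = 3.
3 divides -348, so solutions exist.
By Bézout, 2505*(-88) + 1119*(197) = 3.
Scale by -348/3 = -116: (m₀, n₀) = (10208, -22852).
General solution: m = 10208 + 373t, n = -22852 - 835t for integer t.
m ≥ 0: smallest is 10208 mod 373 = 137 (at t = -27), with n = -307.

137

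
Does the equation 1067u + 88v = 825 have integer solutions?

yes

gcd(1067, 88) = 11  (1067 = 12×88 + 11, 88 = 8×11).
11 divides 825, so integer solutions exist.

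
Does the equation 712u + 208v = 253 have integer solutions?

no

gcd(712, 208):
  712 = 3×208 + 88
  208 = 2×88 + 32
  88 = 2×32 + 24
  32 = 1×24 + 8
  24 = 3×8
so gcd(712, 208) = 8.
8 does not divide 253 (remainder 5), so no integer solutions.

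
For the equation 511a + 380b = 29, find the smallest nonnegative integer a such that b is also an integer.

gcd(511, 380):
  511 = 1·380 + 131
  380 = 2·131 + 118
  131 = 1·118 + 13
  118 = 9·13 + 1
  13 = 13·1
so gcd(511, 380) = 1.
1 divides 29, so solutions exist.
Back-substitute for Bézout coefficients:
  1 = 118 - 9·13
  ... = 511·(-29) + 380·(39)
Scale by 29/1 = 29: (a₀, b₀) = (-841, 1131).
General solution: a = -841 + 380t, b = 1131 - 511t for integer t.
a ≥ 0: smallest is -841 mod 380 = 299 (at t = 3), with b = -402.

299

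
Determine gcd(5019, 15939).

21

gcd(15939, 5019):
  15939 = 3·5019 + 882
  5019 = 5·882 + 609
  882 = 1·609 + 273
  609 = 2·273 + 63
  273 = 4·63 + 21
  63 = 3·21
so gcd(15939, 5019) = 21.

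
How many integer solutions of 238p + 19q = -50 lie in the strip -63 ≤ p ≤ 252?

gcd(238, 19) = 1.
By Bézout, 238×(2) + 19×(-25) = 1.
Particular solution: (14, -178).
General solution: p = 14 + 19t, q = -178 - 238t for integer t.
-63 ≤ 14 + 19t ≤ 252 gives t ∈ [-4, 12], which is 17 values.

17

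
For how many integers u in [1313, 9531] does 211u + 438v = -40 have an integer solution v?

gcd(438, 211) = 1.
By Bézout, 211×(-137) + 438×(66) = 1.
Particular solution: (224, -108).
General solution: u = 224 + 438t, v = -108 - 211t for integer t.
1313 ≤ 224 + 438t ≤ 9531 gives t ∈ [3, 21], which is 19 values.

19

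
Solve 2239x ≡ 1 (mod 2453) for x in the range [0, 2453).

gcd(2453, 2239):
  2453 = 1·2239 + 214
  2239 = 10·214 + 99
  214 = 2·99 + 16
  99 = 6·16 + 3
  16 = 5·3 + 1
  3 = 3·1
so gcd(2453, 2239) = 1.
Back-substitute for Bézout coefficients:
  1 = 16 - 5·3
  ... = 2239·(-768) + 2453·(701)
So 2239·-768 ≡ 1 (mod 2453), and -768 mod 2453 = 1685.

1685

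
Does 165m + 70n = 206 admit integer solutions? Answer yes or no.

gcd(165, 70) = 5  (165 = 2*70 + 25, 70 = 2*25 + 20, 25 = 1*20 + 5, 20 = 4*5).
5 does not divide 206 (remainder 1), so no integer solutions.

no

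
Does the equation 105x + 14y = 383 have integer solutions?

no

gcd(105, 14) = 7.
7 does not divide 383 (remainder 5), so no integer solutions.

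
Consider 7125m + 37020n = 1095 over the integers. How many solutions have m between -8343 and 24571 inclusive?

13

gcd(37020, 7125):
  37020 = 5×7125 + 1395
  7125 = 5×1395 + 150
  1395 = 9×150 + 45
  150 = 3×45 + 15
  45 = 3×15
so gcd(37020, 7125) = 15.
Back-substitute for Bézout coefficients:
  15 = 150 - 3×45
  ... = 7125×(743) + 37020×(-143)
Scale by 73: particular solution (54239, -10439); reduce m mod 2468: (2411, -464).
General solution: m = 2411 + 2468t, n = -464 - 475t for integer t.
-8343 ≤ 2411 + 2468t ≤ 24571 gives t ∈ [-4, 8], which is 13 values.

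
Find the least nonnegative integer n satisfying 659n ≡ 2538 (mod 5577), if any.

gcd(5577, 659) = 1.
1 divides 2538, so solutions exist.
By Bézout, 659*(-1024) + 5577*(121) = 1.
So 659*(-1024) ≡ 1 (mod 5577); multiply by 2538: n ≡ -2598912 (mod 5577).
Smallest nonnegative: n = -2598912 mod 5577 = 5547.

5547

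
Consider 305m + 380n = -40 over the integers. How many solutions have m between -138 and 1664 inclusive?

24

gcd(380, 305):
  380 = 1·305 + 75
  305 = 4·75 + 5
  75 = 15·5
so gcd(380, 305) = 5.
Back-substitute for Bézout coefficients:
  5 = 305 - 4·75
  ... = 305·(5) + 380·(-4)
Scale by -8: particular solution (-40, 32); reduce m mod 76: (36, -29).
General solution: m = 36 + 76t, n = -29 - 61t for integer t.
-138 ≤ 36 + 76t ≤ 1664 gives t ∈ [-2, 21], which is 24 values.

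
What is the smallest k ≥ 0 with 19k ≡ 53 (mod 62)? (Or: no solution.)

55

gcd(62, 19) = 1  (62 = 3·19 + 5, 19 = 3·5 + 4, 5 = 1·4 + 1, 4 = 4·1).
1 divides 53, so solutions exist.
Back-substituting, 19·(-13) + 62·(4) = 1.
So 19·(-13) ≡ 1 (mod 62); multiply by 53: k ≡ -689 (mod 62).
Smallest nonnegative: k = -689 mod 62 = 55.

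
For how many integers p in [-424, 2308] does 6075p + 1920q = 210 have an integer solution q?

gcd(6075, 1920):
  6075 = 3*1920 + 315
  1920 = 6*315 + 30
  315 = 10*30 + 15
  30 = 2*15
so gcd(6075, 1920) = 15.
Back-substitute for Bézout coefficients:
  15 = 315 - 10*30
  ... = 6075*(61) + 1920*(-193)
Scale by 14: particular solution (854, -2702); reduce p mod 128: (86, -272).
General solution: p = 86 + 128t, q = -272 - 405t for integer t.
-424 ≤ 86 + 128t ≤ 2308 gives t ∈ [-3, 17], which is 21 values.

21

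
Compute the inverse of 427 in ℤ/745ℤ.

663

gcd(745, 427):
  745 = 1·427 + 318
  427 = 1·318 + 109
  318 = 2·109 + 100
  109 = 1·100 + 9
  100 = 11·9 + 1
  9 = 9·1
so gcd(745, 427) = 1.
Back-substitute for Bézout coefficients:
  1 = 100 - 11·9
  ... = 427·(-82) + 745·(47)
So 427·-82 ≡ 1 (mod 745), and -82 mod 745 = 663.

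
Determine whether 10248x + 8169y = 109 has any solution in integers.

no

gcd(10248, 8169) = 21  (10248 = 1×8169 + 2079, 8169 = 3×2079 + 1932, 2079 = 1×1932 + 147, 1932 = 13×147 + 21, 147 = 7×21).
21 does not divide 109 (remainder 4), so no integer solutions.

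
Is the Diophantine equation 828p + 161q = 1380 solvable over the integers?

yes

gcd(828, 161):
  828 = 5·161 + 23
  161 = 7·23
so gcd(828, 161) = 23.
23 divides 1380, so integer solutions exist.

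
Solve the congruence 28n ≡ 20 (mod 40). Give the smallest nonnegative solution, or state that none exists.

5

gcd(40, 28) = 4  (40 = 1×28 + 12, 28 = 2×12 + 4, 12 = 3×4).
4 divides 20, so solutions exist.
Back-substituting, 28×(3) + 40×(-2) = 4.
So 28×(3) ≡ 4 (mod 40); multiply by 5: n ≡ 15 (mod 10).
Smallest nonnegative: n = 15 mod 10 = 5.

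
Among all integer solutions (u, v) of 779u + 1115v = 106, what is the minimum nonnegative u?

524

gcd(1115, 779) = 1  (1115 = 1×779 + 336, 779 = 2×336 + 107, 336 = 3×107 + 15, 107 = 7×15 + 2, 15 = 7×2 + 1, 2 = 2×1).
1 divides 106, so solutions exist.
Back-substituting, 779×(-521) + 1115×(364) = 1.
Scale by 106/1 = 106: (u₀, v₀) = (-55226, 38584).
General solution: u = -55226 + 1115t, v = 38584 - 779t for integer t.
u ≥ 0: smallest is -55226 mod 1115 = 524 (at t = 50), with v = -366.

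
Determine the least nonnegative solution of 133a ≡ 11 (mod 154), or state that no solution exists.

gcd(154, 133) = 7  (154 = 1*133 + 21, 133 = 6*21 + 7, 21 = 3*7).
7 does not divide 11, so the congruence has no solution.

no solution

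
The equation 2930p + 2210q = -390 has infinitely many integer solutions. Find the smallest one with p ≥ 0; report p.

gcd(2930, 2210) = 10.
10 divides -390, so solutions exist.
By Bézout, 2930*(-89) + 2210*(118) = 10.
Scale by -390/10 = -39: (p₀, q₀) = (3471, -4602).
General solution: p = 3471 + 221t, q = -4602 - 293t for integer t.
p ≥ 0: smallest is 3471 mod 221 = 156 (at t = -15), with q = -207.

156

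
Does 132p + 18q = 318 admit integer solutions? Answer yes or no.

gcd(132, 18) = 6  (132 = 7×18 + 6, 18 = 3×6).
6 divides 318, so integer solutions exist.

yes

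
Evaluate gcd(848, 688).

16

gcd(848, 688):
  848 = 1·688 + 160
  688 = 4·160 + 48
  160 = 3·48 + 16
  48 = 3·16
so gcd(848, 688) = 16.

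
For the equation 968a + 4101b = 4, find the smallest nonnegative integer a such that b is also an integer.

gcd(4101, 968) = 1.
1 divides 4, so solutions exist.
By Bézout, 968·(-394) + 4101·(93) = 1.
Scale by 4/1 = 4: (a₀, b₀) = (-1576, 372).
General solution: a = -1576 + 4101t, b = 372 - 968t for integer t.
a ≥ 0: smallest is -1576 mod 4101 = 2525 (at t = 1), with b = -596.

2525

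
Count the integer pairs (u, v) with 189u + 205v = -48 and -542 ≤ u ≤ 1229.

gcd(205, 189):
  205 = 1*189 + 16
  189 = 11*16 + 13
  16 = 1*13 + 3
  13 = 4*3 + 1
  3 = 3*1
so gcd(205, 189) = 1.
Back-substitute for Bézout coefficients:
  1 = 13 - 4*3
  ... = 189*(64) + 205*(-59)
Scale by -48: particular solution (-3072, 2832); reduce u mod 205: (3, -3).
General solution: u = 3 + 205t, v = -3 - 189t for integer t.
-542 ≤ 3 + 205t ≤ 1229 gives t ∈ [-2, 5], which is 8 values.

8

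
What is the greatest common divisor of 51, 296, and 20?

gcd(296, 51) = 1  (296 = 5·51 + 41, 51 = 1·41 + 10, 41 = 4·10 + 1, 10 = 10·1).
gcd(1, 20) = 1.

1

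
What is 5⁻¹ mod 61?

gcd(61, 5) = 1  (61 = 12·5 + 1, 5 = 5·1).
Back-substituting, 5·(-12) + 61·(1) = 1.
So 5·-12 ≡ 1 (mod 61), and -12 mod 61 = 49.

49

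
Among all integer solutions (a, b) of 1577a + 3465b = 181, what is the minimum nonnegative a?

2138

gcd(3465, 1577):
  3465 = 2×1577 + 311
  1577 = 5×311 + 22
  311 = 14×22 + 3
  22 = 7×3 + 1
  3 = 3×1
so gcd(3465, 1577) = 1.
1 divides 181, so solutions exist.
Back-substitute for Bézout coefficients:
  1 = 22 - 7×3
  ... = 1577×(1103) + 3465×(-502)
Scale by 181/1 = 181: (a₀, b₀) = (199643, -90862).
General solution: a = 199643 + 3465t, b = -90862 - 1577t for integer t.
a ≥ 0: smallest is 199643 mod 3465 = 2138 (at t = -57), with b = -973.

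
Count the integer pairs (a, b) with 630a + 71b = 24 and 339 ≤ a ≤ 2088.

gcd(630, 71) = 1.
By Bézout, 630*(-8) + 71*(71) = 1.
Particular solution: (21, -186).
General solution: a = 21 + 71t, b = -186 - 630t for integer t.
339 ≤ 21 + 71t ≤ 2088 gives t ∈ [5, 29], which is 25 values.

25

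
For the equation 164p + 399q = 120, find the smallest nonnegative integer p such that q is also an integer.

gcd(399, 164) = 1  (399 = 2·164 + 71, 164 = 2·71 + 22, 71 = 3·22 + 5, 22 = 4·5 + 2, 5 = 2·2 + 1, 2 = 2·1).
1 divides 120, so solutions exist.
Back-substituting, 164·(-163) + 399·(67) = 1.
Scale by 120/1 = 120: (p₀, q₀) = (-19560, 8040).
General solution: p = -19560 + 399t, q = 8040 - 164t for integer t.
p ≥ 0: smallest is -19560 mod 399 = 390 (at t = 50), with q = -160.

390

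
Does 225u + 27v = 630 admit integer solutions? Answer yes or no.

gcd(225, 27):
  225 = 8×27 + 9
  27 = 3×9
so gcd(225, 27) = 9.
9 divides 630, so integer solutions exist.

yes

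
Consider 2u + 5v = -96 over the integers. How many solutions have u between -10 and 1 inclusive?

2

gcd(5, 2):
  5 = 2*2 + 1
  2 = 2*1
so gcd(5, 2) = 1.
Back-substitute for Bézout coefficients:
  1 = 5 - 2*2
  ... = 2*(-2) + 5*(1)
Scale by -96: particular solution (192, -96); reduce u mod 5: (2, -20).
General solution: u = 2 + 5t, v = -20 - 2t for integer t.
-10 ≤ 2 + 5t ≤ 1 gives t ∈ [-2, -1], which is 2 values.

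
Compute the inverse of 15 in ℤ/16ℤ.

15

gcd(16, 15) = 1.
By Bézout, 15×(-1) + 16×(1) = 1.
So 15×-1 ≡ 1 (mod 16), and -1 mod 16 = 15.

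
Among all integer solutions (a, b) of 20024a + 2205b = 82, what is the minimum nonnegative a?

gcd(20024, 2205) = 1  (20024 = 9*2205 + 179, 2205 = 12*179 + 57, 179 = 3*57 + 8, 57 = 7*8 + 1, 8 = 8*1).
1 divides 82, so solutions exist.
Back-substituting, 20024*(-271) + 2205*(2461) = 1.
Scale by 82/1 = 82: (a₀, b₀) = (-22222, 201802).
General solution: a = -22222 + 2205t, b = 201802 - 20024t for integer t.
a ≥ 0: smallest is -22222 mod 2205 = 2033 (at t = 11), with b = -18462.

2033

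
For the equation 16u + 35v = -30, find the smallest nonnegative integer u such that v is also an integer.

gcd(35, 16):
  35 = 2·16 + 3
  16 = 5·3 + 1
  3 = 3·1
so gcd(35, 16) = 1.
1 divides -30, so solutions exist.
Back-substitute for Bézout coefficients:
  1 = 16 - 5·3
  ... = 16·(11) + 35·(-5)
Scale by -30/1 = -30: (u₀, v₀) = (-330, 150).
General solution: u = -330 + 35t, v = 150 - 16t for integer t.
u ≥ 0: smallest is -330 mod 35 = 20 (at t = 10), with v = -10.

20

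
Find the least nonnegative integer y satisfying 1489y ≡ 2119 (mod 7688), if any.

1127

gcd(7688, 1489):
  7688 = 5×1489 + 243
  1489 = 6×243 + 31
  243 = 7×31 + 26
  31 = 1×26 + 5
  26 = 5×5 + 1
  5 = 5×1
so gcd(7688, 1489) = 1.
1 divides 2119, so solutions exist.
Back-substitute for Bézout coefficients:
  1 = 26 - 5×5
  ... = 1489×(-1487) + 7688×(288)
So 1489×(-1487) ≡ 1 (mod 7688); multiply by 2119: y ≡ -3150953 (mod 7688).
Smallest nonnegative: y = -3150953 mod 7688 = 1127.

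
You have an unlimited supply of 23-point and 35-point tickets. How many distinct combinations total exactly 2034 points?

Need nonnegative integers with 23j + 35k = 2034.
gcd(23, 35) = 1, and 23·(-3) + 35·(2) = 1.
So (j₀, k₀) = (-6102, 4068); general j = -6102 + 35t, k = 4068 - 23t.
j ≥ 0 ⇒ t ≥ 175; k ≥ 0 ⇒ t ≤ 176. That's 2 values of t.

2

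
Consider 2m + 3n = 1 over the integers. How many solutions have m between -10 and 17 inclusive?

gcd(3, 2) = 1  (3 = 1·2 + 1, 2 = 2·1).
Back-substituting, 2·(-1) + 3·(1) = 1.
Scale by 1: particular solution (-1, 1); reduce m mod 3: (2, -1).
General solution: m = 2 + 3t, n = -1 - 2t for integer t.
-10 ≤ 2 + 3t ≤ 17 gives t ∈ [-4, 5], which is 10 values.

10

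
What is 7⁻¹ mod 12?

7

gcd(12, 7) = 1.
By Bézout, 7·(-5) + 12·(3) = 1.
So 7·-5 ≡ 1 (mod 12), and -5 mod 12 = 7.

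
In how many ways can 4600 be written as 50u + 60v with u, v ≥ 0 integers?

16

gcd(60, 50) = 10.
By Bézout, 50·(-1) + 60·(1) = 10.
One solution: (2, 75).
General: u = 2 + 6t, v = 75 - 5t.
u ≥ 0 ⇒ t ≥ 0; v ≥ 0 ⇒ t ≤ 15. So t ∈ [0, 15]: 16 solutions.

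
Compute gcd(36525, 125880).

gcd(125880, 36525):
  125880 = 3·36525 + 16305
  36525 = 2·16305 + 3915
  16305 = 4·3915 + 645
  3915 = 6·645 + 45
  645 = 14·45 + 15
  45 = 3·15
so gcd(125880, 36525) = 15.

15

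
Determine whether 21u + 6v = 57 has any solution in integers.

yes

gcd(21, 6):
  21 = 3*6 + 3
  6 = 2*3
so gcd(21, 6) = 3.
3 divides 57, so integer solutions exist.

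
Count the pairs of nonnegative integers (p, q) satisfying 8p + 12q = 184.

8

gcd(12, 8) = 4  (12 = 1×8 + 4, 8 = 2×4).
Back-substituting, 8×(-1) + 12×(1) = 4.
Scale by 46: one solution is (-46, 46). Reduce p mod 3: (2, 14).
General: p = 2 + 3t, q = 14 - 2t.
p ≥ 0 ⇒ t ≥ 0; q ≥ 0 ⇒ t ≤ 7. So t ∈ [0, 7]: 8 solutions.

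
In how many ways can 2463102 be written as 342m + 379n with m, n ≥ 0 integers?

gcd(379, 342) = 1.
By Bézout, 342×(-41) + 379×(37) = 1.
One solution: (21, 6480).
General: m = 21 + 379t, n = 6480 - 342t.
m ≥ 0 ⇒ t ≥ 0; n ≥ 0 ⇒ t ≤ 18. So t ∈ [0, 18]: 19 solutions.

19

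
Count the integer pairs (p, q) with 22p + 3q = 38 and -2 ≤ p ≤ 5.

3

gcd(22, 3) = 1  (22 = 7*3 + 1, 3 = 3*1).
Back-substituting, 22*(1) + 3*(-7) = 1.
Scale by 38: particular solution (38, -266); reduce p mod 3: (2, -2).
General solution: p = 2 + 3t, q = -2 - 22t for integer t.
-2 ≤ 2 + 3t ≤ 5 gives t ∈ [-1, 1], which is 3 values.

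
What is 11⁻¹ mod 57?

26

gcd(57, 11) = 1  (57 = 5*11 + 2, 11 = 5*2 + 1, 2 = 2*1).
Back-substituting, 11*(26) + 57*(-5) = 1.
So 11*26 ≡ 1 (mod 57), and 26 mod 57 = 26.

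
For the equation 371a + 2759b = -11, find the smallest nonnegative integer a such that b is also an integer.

gcd(2759, 371) = 1  (2759 = 7·371 + 162, 371 = 2·162 + 47, 162 = 3·47 + 21, 47 = 2·21 + 5, 21 = 4·5 + 1, 5 = 5·1).
1 divides -11, so solutions exist.
Back-substituting, 371·(-528) + 2759·(71) = 1.
Scale by -11/1 = -11: (a₀, b₀) = (5808, -781).
General solution: a = 5808 + 2759t, b = -781 - 371t for integer t.
a ≥ 0: smallest is 5808 mod 2759 = 290 (at t = -2), with b = -39.

290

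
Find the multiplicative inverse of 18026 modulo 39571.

gcd(39571, 18026) = 1  (39571 = 2·18026 + 3519, 18026 = 5·3519 + 431, 3519 = 8·431 + 71, 431 = 6·71 + 5, 71 = 14·5 + 1, 5 = 5·1).
Back-substituting, 18026·(-7804) + 39571·(3555) = 1.
So 18026·-7804 ≡ 1 (mod 39571), and -7804 mod 39571 = 31767.

31767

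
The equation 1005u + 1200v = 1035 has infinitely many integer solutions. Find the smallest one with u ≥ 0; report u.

7

gcd(1200, 1005):
  1200 = 1×1005 + 195
  1005 = 5×195 + 30
  195 = 6×30 + 15
  30 = 2×15
so gcd(1200, 1005) = 15.
15 divides 1035, so solutions exist.
Back-substitute for Bézout coefficients:
  15 = 195 - 6×30
  ... = 1005×(-37) + 1200×(31)
Scale by 1035/15 = 69: (u₀, v₀) = (-2553, 2139).
General solution: u = -2553 + 80t, v = 2139 - 67t for integer t.
u ≥ 0: smallest is -2553 mod 80 = 7 (at t = 32), with v = -5.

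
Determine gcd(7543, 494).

19

gcd(7543, 494):
  7543 = 15*494 + 133
  494 = 3*133 + 95
  133 = 1*95 + 38
  95 = 2*38 + 19
  38 = 2*19
so gcd(7543, 494) = 19.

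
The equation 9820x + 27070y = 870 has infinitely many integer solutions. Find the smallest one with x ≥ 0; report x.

gcd(27070, 9820):
  27070 = 2*9820 + 7430
  9820 = 1*7430 + 2390
  7430 = 3*2390 + 260
  2390 = 9*260 + 50
  260 = 5*50 + 10
  50 = 5*10
so gcd(27070, 9820) = 10.
10 divides 870, so solutions exist.
Back-substitute for Bézout coefficients:
  10 = 260 - 5*50
  ... = 9820*(-521) + 27070*(189)
Scale by 870/10 = 87: (x₀, y₀) = (-45327, 16443).
General solution: x = -45327 + 2707t, y = 16443 - 982t for integer t.
x ≥ 0: smallest is -45327 mod 2707 = 692 (at t = 17), with y = -251.

692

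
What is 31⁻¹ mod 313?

gcd(313, 31) = 1  (313 = 10·31 + 3, 31 = 10·3 + 1, 3 = 3·1).
Back-substituting, 31·(101) + 313·(-10) = 1.
So 31·101 ≡ 1 (mod 313), and 101 mod 313 = 101.

101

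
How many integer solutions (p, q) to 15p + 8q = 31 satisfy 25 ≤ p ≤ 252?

gcd(15, 8) = 1  (15 = 1×8 + 7, 8 = 1×7 + 1, 7 = 7×1).
Back-substituting, 15×(-1) + 8×(2) = 1.
Scale by 31: particular solution (-31, 62); reduce p mod 8: (1, 2).
General solution: p = 1 + 8t, q = 2 - 15t for integer t.
25 ≤ 1 + 8t ≤ 252 gives t ∈ [3, 31], which is 29 values.

29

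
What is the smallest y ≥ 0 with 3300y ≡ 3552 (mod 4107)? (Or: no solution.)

703

gcd(4107, 3300) = 3.
3 divides 3552, so solutions exist.
By Bézout, 3300·(-285) + 4107·(229) = 3.
So 3300·(-285) ≡ 3 (mod 4107); multiply by 1184: y ≡ -337440 (mod 1369).
Smallest nonnegative: y = -337440 mod 1369 = 703.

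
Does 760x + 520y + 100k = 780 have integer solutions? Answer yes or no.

gcd(760, 520) = 40  (760 = 1*520 + 240, 520 = 2*240 + 40, 240 = 6*40).
gcd(40, 100) = 20.
20 divides 780, so integer solutions exist.

yes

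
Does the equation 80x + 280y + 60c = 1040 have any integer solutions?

gcd(280, 80):
  280 = 3×80 + 40
  80 = 2×40
so gcd(280, 80) = 40.
gcd(40, 60) = 20.
20 divides 1040, so integer solutions exist.

yes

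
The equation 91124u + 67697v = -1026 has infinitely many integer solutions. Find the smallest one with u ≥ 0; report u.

156

gcd(91124, 67697):
  91124 = 1*67697 + 23427
  67697 = 2*23427 + 20843
  23427 = 1*20843 + 2584
  20843 = 8*2584 + 171
  2584 = 15*171 + 19
  171 = 9*19
so gcd(91124, 67697) = 19.
19 divides -1026, so solutions exist.
Back-substitute for Bézout coefficients:
  19 = 2584 - 15*171
  ... = 91124*(393) + 67697*(-529)
Scale by -1026/19 = -54: (u₀, v₀) = (-21222, 28566).
General solution: u = -21222 + 3563t, v = 28566 - 4796t for integer t.
u ≥ 0: smallest is -21222 mod 3563 = 156 (at t = 6), with v = -210.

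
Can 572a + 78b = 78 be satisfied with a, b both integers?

yes

gcd(572, 78) = 26  (572 = 7×78 + 26, 78 = 3×26).
26 divides 78, so integer solutions exist.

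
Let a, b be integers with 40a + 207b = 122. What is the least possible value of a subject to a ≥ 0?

179

gcd(207, 40):
  207 = 5·40 + 7
  40 = 5·7 + 5
  7 = 1·5 + 2
  5 = 2·2 + 1
  2 = 2·1
so gcd(207, 40) = 1.
1 divides 122, so solutions exist.
Back-substitute for Bézout coefficients:
  1 = 5 - 2·2
  ... = 40·(88) + 207·(-17)
Scale by 122/1 = 122: (a₀, b₀) = (10736, -2074).
General solution: a = 10736 + 207t, b = -2074 - 40t for integer t.
a ≥ 0: smallest is 10736 mod 207 = 179 (at t = -51), with b = -34.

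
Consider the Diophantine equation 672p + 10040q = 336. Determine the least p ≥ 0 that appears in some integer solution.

628

gcd(10040, 672) = 8  (10040 = 14×672 + 632, 672 = 1×632 + 40, 632 = 15×40 + 32, 40 = 1×32 + 8, 32 = 4×8).
8 divides 336, so solutions exist.
Back-substituting, 672×(254) + 10040×(-17) = 8.
Scale by 336/8 = 42: (p₀, q₀) = (10668, -714).
General solution: p = 10668 + 1255t, q = -714 - 84t for integer t.
p ≥ 0: smallest is 10668 mod 1255 = 628 (at t = -8), with q = -42.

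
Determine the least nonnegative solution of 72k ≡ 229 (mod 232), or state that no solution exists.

no solution

gcd(232, 72):
  232 = 3×72 + 16
  72 = 4×16 + 8
  16 = 2×8
so gcd(232, 72) = 8.
8 does not divide 229, so the congruence has no solution.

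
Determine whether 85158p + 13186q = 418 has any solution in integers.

gcd(85158, 13186) = 38  (85158 = 6×13186 + 6042, 13186 = 2×6042 + 1102, 6042 = 5×1102 + 532, 1102 = 2×532 + 38, 532 = 14×38).
38 divides 418, so integer solutions exist.

yes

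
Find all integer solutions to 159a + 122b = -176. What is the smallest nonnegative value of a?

48

gcd(159, 122):
  159 = 1×122 + 37
  122 = 3×37 + 11
  37 = 3×11 + 4
  11 = 2×4 + 3
  4 = 1×3 + 1
  3 = 3×1
so gcd(159, 122) = 1.
1 divides -176, so solutions exist.
Back-substitute for Bézout coefficients:
  1 = 4 - 1×3
  ... = 159×(33) + 122×(-43)
Scale by -176/1 = -176: (a₀, b₀) = (-5808, 7568).
General solution: a = -5808 + 122t, b = 7568 - 159t for integer t.
a ≥ 0: smallest is -5808 mod 122 = 48 (at t = 48), with b = -64.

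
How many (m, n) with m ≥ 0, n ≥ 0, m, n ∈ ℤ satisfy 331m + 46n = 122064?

gcd(331, 46) = 1.
By Bézout, 331·(-5) + 46·(36) = 1.
One solution: (8, 2596).
General: m = 8 + 46t, n = 2596 - 331t.
m ≥ 0 ⇒ t ≥ 0; n ≥ 0 ⇒ t ≤ 7. So t ∈ [0, 7]: 8 solutions.

8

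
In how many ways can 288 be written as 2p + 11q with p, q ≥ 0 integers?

14

gcd(11, 2) = 1.
By Bézout, 2×(-5) + 11×(1) = 1.
One solution: (1, 26).
General: p = 1 + 11t, q = 26 - 2t.
p ≥ 0 ⇒ t ≥ 0; q ≥ 0 ⇒ t ≤ 13. So t ∈ [0, 13]: 14 solutions.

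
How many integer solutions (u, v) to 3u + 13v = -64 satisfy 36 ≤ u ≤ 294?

19

gcd(13, 3) = 1  (13 = 4·3 + 1, 3 = 3·1).
Back-substituting, 3·(-4) + 13·(1) = 1.
Scale by -64: particular solution (256, -64); reduce u mod 13: (9, -7).
General solution: u = 9 + 13t, v = -7 - 3t for integer t.
36 ≤ 9 + 13t ≤ 294 gives t ∈ [3, 21], which is 19 values.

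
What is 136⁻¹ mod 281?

31

gcd(281, 136) = 1.
By Bézout, 136×(31) + 281×(-15) = 1.
So 136×31 ≡ 1 (mod 281), and 31 mod 281 = 31.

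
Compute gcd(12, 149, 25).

gcd(149, 12) = 1  (149 = 12·12 + 5, 12 = 2·5 + 2, 5 = 2·2 + 1, 2 = 2·1).
gcd(1, 25) = 1.

1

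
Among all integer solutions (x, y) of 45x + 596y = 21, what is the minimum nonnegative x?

517

gcd(596, 45):
  596 = 13×45 + 11
  45 = 4×11 + 1
  11 = 11×1
so gcd(596, 45) = 1.
1 divides 21, so solutions exist.
Back-substitute for Bézout coefficients:
  1 = 45 - 4×11
  ... = 45×(53) + 596×(-4)
Scale by 21/1 = 21: (x₀, y₀) = (1113, -84).
General solution: x = 1113 + 596t, y = -84 - 45t for integer t.
x ≥ 0: smallest is 1113 mod 596 = 517 (at t = -1), with y = -39.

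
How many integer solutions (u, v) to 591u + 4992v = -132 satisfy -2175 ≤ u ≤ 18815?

gcd(4992, 591) = 3  (4992 = 8×591 + 264, 591 = 2×264 + 63, 264 = 4×63 + 12, 63 = 5×12 + 3, 12 = 4×3).
Back-substituting, 591×(397) + 4992×(-47) = 3.
Scale by -44: particular solution (-17468, 2068); reduce u mod 1664: (836, -99).
General solution: u = 836 + 1664t, v = -99 - 197t for integer t.
-2175 ≤ 836 + 1664t ≤ 18815 gives t ∈ [-1, 10], which is 12 values.

12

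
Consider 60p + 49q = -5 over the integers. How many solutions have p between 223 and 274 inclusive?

1

gcd(60, 49) = 1.
By Bézout, 60×(9) + 49×(-11) = 1.
Particular solution: (4, -5).
General solution: p = 4 + 49t, q = -5 - 60t for integer t.
223 ≤ 4 + 49t ≤ 274 gives t ∈ [5, 5], which is 1 value.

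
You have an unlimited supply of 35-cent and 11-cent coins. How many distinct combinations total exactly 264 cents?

1

Need nonnegative integers with 35j + 11k = 264.
gcd(35, 11) = 1, and 35·(-5) + 11·(16) = 1.
So (j₀, k₀) = (-1320, 4224); general j = -1320 + 11t, k = 4224 - 35t.
j ≥ 0 ⇒ t ≥ 120; k ≥ 0 ⇒ t ≤ 120. That's 1 value of t.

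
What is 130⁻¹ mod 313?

gcd(313, 130):
  313 = 2*130 + 53
  130 = 2*53 + 24
  53 = 2*24 + 5
  24 = 4*5 + 4
  5 = 1*4 + 1
  4 = 4*1
so gcd(313, 130) = 1.
Back-substitute for Bézout coefficients:
  1 = 5 - 1*4
  ... = 130*(-65) + 313*(27)
So 130*-65 ≡ 1 (mod 313), and -65 mod 313 = 248.

248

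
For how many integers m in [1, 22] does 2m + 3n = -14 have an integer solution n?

gcd(3, 2) = 1.
By Bézout, 2×(-1) + 3×(1) = 1.
Particular solution: (2, -6).
General solution: m = 2 + 3t, n = -6 - 2t for integer t.
1 ≤ 2 + 3t ≤ 22 gives t ∈ [0, 6], which is 7 values.

7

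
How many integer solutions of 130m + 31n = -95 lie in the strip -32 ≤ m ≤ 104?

5

gcd(130, 31) = 1.
By Bézout, 130·(-5) + 31·(21) = 1.
Particular solution: (10, -45).
General solution: m = 10 + 31t, n = -45 - 130t for integer t.
-32 ≤ 10 + 31t ≤ 104 gives t ∈ [-1, 3], which is 5 values.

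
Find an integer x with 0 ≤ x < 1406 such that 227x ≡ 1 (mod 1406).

607

gcd(1406, 227) = 1.
By Bézout, 227×(607) + 1406×(-98) = 1.
So 227×607 ≡ 1 (mod 1406), and 607 mod 1406 = 607.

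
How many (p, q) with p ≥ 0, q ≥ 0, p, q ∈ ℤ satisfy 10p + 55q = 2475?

gcd(55, 10) = 5.
By Bézout, 10·(-5) + 55·(1) = 5.
One solution: (0, 45).
General: p = 0 + 11t, q = 45 - 2t.
p ≥ 0 ⇒ t ≥ 0; q ≥ 0 ⇒ t ≤ 22. So t ∈ [0, 22]: 23 solutions.

23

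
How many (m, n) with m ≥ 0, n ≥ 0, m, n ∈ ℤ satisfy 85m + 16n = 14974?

gcd(85, 16) = 1.
By Bézout, 85×(-3) + 16×(16) = 1.
One solution: (6, 904).
General: m = 6 + 16t, n = 904 - 85t.
m ≥ 0 ⇒ t ≥ 0; n ≥ 0 ⇒ t ≤ 10. So t ∈ [0, 10]: 11 solutions.

11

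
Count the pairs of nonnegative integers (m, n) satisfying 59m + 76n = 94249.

21

gcd(76, 59) = 1.
By Bézout, 59×(-9) + 76×(7) = 1.
One solution: (71, 1185).
General: m = 71 + 76t, n = 1185 - 59t.
m ≥ 0 ⇒ t ≥ 0; n ≥ 0 ⇒ t ≤ 20. So t ∈ [0, 20]: 21 solutions.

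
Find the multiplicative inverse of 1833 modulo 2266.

gcd(2266, 1833):
  2266 = 1·1833 + 433
  1833 = 4·433 + 101
  433 = 4·101 + 29
  101 = 3·29 + 14
  29 = 2·14 + 1
  14 = 14·1
so gcd(2266, 1833) = 1.
Back-substitute for Bézout coefficients:
  1 = 29 - 2·14
  ... = 1833·(-157) + 2266·(127)
So 1833·-157 ≡ 1 (mod 2266), and -157 mod 2266 = 2109.

2109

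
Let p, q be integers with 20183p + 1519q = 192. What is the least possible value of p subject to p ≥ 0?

gcd(20183, 1519):
  20183 = 13*1519 + 436
  1519 = 3*436 + 211
  436 = 2*211 + 14
  211 = 15*14 + 1
  14 = 14*1
so gcd(20183, 1519) = 1.
1 divides 192, so solutions exist.
Back-substitute for Bézout coefficients:
  1 = 211 - 15*14
  ... = 20183*(-108) + 1519*(1435)
Scale by 192/1 = 192: (p₀, q₀) = (-20736, 275520).
General solution: p = -20736 + 1519t, q = 275520 - 20183t for integer t.
p ≥ 0: smallest is -20736 mod 1519 = 530 (at t = 14), with q = -7042.

530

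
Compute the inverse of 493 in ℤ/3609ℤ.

gcd(3609, 493):
  3609 = 7×493 + 158
  493 = 3×158 + 19
  158 = 8×19 + 6
  19 = 3×6 + 1
  6 = 6×1
so gcd(3609, 493) = 1.
Back-substitute for Bézout coefficients:
  1 = 19 - 3×6
  ... = 493×(571) + 3609×(-78)
So 493×571 ≡ 1 (mod 3609), and 571 mod 3609 = 571.

571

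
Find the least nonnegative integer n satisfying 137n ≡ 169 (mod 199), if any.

gcd(199, 137) = 1.
1 divides 169, so solutions exist.
By Bézout, 137*(-61) + 199*(42) = 1.
So 137*(-61) ≡ 1 (mod 199); multiply by 169: n ≡ -10309 (mod 199).
Smallest nonnegative: n = -10309 mod 199 = 39.

39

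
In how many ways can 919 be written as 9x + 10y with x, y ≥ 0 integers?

gcd(10, 9) = 1.
By Bézout, 9·(-1) + 10·(1) = 1.
One solution: (1, 91).
General: x = 1 + 10t, y = 91 - 9t.
x ≥ 0 ⇒ t ≥ 0; y ≥ 0 ⇒ t ≤ 10. So t ∈ [0, 10]: 11 solutions.

11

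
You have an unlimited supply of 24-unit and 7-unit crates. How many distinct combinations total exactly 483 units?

3

Need nonnegative integers with 24j + 7k = 483.
gcd(24, 7) = 1, and 24·(-2) + 7·(7) = 1.
So (j₀, k₀) = (-966, 3381); general j = -966 + 7t, k = 3381 - 24t.
j ≥ 0 ⇒ t ≥ 138; k ≥ 0 ⇒ t ≤ 140. That's 3 values of t.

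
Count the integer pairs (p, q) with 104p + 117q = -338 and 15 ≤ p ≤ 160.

gcd(117, 104) = 13  (117 = 1·104 + 13, 104 = 8·13).
Back-substituting, 104·(-1) + 117·(1) = 13.
Scale by -26: particular solution (26, -26); reduce p mod 9: (8, -10).
General solution: p = 8 + 9t, q = -10 - 8t for integer t.
15 ≤ 8 + 9t ≤ 160 gives t ∈ [1, 16], which is 16 values.

16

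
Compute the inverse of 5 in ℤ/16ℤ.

gcd(16, 5) = 1  (16 = 3·5 + 1, 5 = 5·1).
Back-substituting, 5·(-3) + 16·(1) = 1.
So 5·-3 ≡ 1 (mod 16), and -3 mod 16 = 13.

13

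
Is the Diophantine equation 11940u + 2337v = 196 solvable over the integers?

no

gcd(11940, 2337) = 3  (11940 = 5*2337 + 255, 2337 = 9*255 + 42, 255 = 6*42 + 3, 42 = 14*3).
3 does not divide 196 (remainder 1), so no integer solutions.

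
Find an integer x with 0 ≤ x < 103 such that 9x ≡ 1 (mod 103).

gcd(103, 9) = 1  (103 = 11*9 + 4, 9 = 2*4 + 1, 4 = 4*1).
Back-substituting, 9*(23) + 103*(-2) = 1.
So 9*23 ≡ 1 (mod 103), and 23 mod 103 = 23.

23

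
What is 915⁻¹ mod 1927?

gcd(1927, 915) = 1  (1927 = 2*915 + 97, 915 = 9*97 + 42, 97 = 2*42 + 13, 42 = 3*13 + 3, 13 = 4*3 + 1, 3 = 3*1).
Back-substituting, 915*(-596) + 1927*(283) = 1.
So 915*-596 ≡ 1 (mod 1927), and -596 mod 1927 = 1331.

1331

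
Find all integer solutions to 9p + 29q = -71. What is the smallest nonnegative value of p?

gcd(29, 9):
  29 = 3*9 + 2
  9 = 4*2 + 1
  2 = 2*1
so gcd(29, 9) = 1.
1 divides -71, so solutions exist.
Back-substitute for Bézout coefficients:
  1 = 9 - 4*2
  ... = 9*(13) + 29*(-4)
Scale by -71/1 = -71: (p₀, q₀) = (-923, 284).
General solution: p = -923 + 29t, q = 284 - 9t for integer t.
p ≥ 0: smallest is -923 mod 29 = 5 (at t = 32), with q = -4.

5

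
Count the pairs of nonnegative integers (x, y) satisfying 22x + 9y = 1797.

gcd(22, 9) = 1  (22 = 2×9 + 4, 9 = 2×4 + 1, 4 = 4×1).
Back-substituting, 22×(-2) + 9×(5) = 1.
Scale by 1797: one solution is (-3594, 8985). Reduce x mod 9: (6, 185).
General: x = 6 + 9t, y = 185 - 22t.
x ≥ 0 ⇒ t ≥ 0; y ≥ 0 ⇒ t ≤ 8. So t ∈ [0, 8]: 9 solutions.

9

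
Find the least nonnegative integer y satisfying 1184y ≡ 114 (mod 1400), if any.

no solution

gcd(1400, 1184):
  1400 = 1·1184 + 216
  1184 = 5·216 + 104
  216 = 2·104 + 8
  104 = 13·8
so gcd(1400, 1184) = 8.
8 does not divide 114, so the congruence has no solution.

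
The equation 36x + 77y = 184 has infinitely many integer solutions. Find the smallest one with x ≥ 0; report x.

65

gcd(77, 36):
  77 = 2·36 + 5
  36 = 7·5 + 1
  5 = 5·1
so gcd(77, 36) = 1.
1 divides 184, so solutions exist.
Back-substitute for Bézout coefficients:
  1 = 36 - 7·5
  ... = 36·(15) + 77·(-7)
Scale by 184/1 = 184: (x₀, y₀) = (2760, -1288).
General solution: x = 2760 + 77t, y = -1288 - 36t for integer t.
x ≥ 0: smallest is 2760 mod 77 = 65 (at t = -35), with y = -28.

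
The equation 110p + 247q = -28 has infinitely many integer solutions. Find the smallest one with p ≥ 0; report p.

gcd(247, 110) = 1  (247 = 2*110 + 27, 110 = 4*27 + 2, 27 = 13*2 + 1, 2 = 2*1).
1 divides -28, so solutions exist.
Back-substituting, 110*(-119) + 247*(53) = 1.
Scale by -28/1 = -28: (p₀, q₀) = (3332, -1484).
General solution: p = 3332 + 247t, q = -1484 - 110t for integer t.
p ≥ 0: smallest is 3332 mod 247 = 121 (at t = -13), with q = -54.

121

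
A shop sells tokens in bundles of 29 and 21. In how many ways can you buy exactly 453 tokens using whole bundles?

1

Need nonnegative integers with 29j + 21k = 453.
gcd(29, 21) = 1, and 29·(8) + 21·(-11) = 1.
So (j₀, k₀) = (3624, -4983); general j = 3624 + 21t, k = -4983 - 29t.
j ≥ 0 ⇒ t ≥ -172; k ≥ 0 ⇒ t ≤ -172. That's 1 value of t.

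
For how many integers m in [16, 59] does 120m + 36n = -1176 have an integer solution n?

15

gcd(120, 36) = 12  (120 = 3×36 + 12, 36 = 3×12).
Back-substituting, 120×(1) + 36×(-3) = 12.
Scale by -98: particular solution (-98, 294); reduce m mod 3: (1, -36).
General solution: m = 1 + 3t, n = -36 - 10t for integer t.
16 ≤ 1 + 3t ≤ 59 gives t ∈ [5, 19], which is 15 values.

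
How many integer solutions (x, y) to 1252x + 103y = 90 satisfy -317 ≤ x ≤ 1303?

gcd(1252, 103) = 1.
By Bézout, 1252×(-45) + 103×(547) = 1.
Particular solution: (70, -850).
General solution: x = 70 + 103t, y = -850 - 1252t for integer t.
-317 ≤ 70 + 103t ≤ 1303 gives t ∈ [-3, 11], which is 15 values.

15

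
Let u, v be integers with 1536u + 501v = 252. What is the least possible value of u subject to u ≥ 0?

38

gcd(1536, 501):
  1536 = 3*501 + 33
  501 = 15*33 + 6
  33 = 5*6 + 3
  6 = 2*3
so gcd(1536, 501) = 3.
3 divides 252, so solutions exist.
Back-substitute for Bézout coefficients:
  3 = 33 - 5*6
  ... = 1536*(76) + 501*(-233)
Scale by 252/3 = 84: (u₀, v₀) = (6384, -19572).
General solution: u = 6384 + 167t, v = -19572 - 512t for integer t.
u ≥ 0: smallest is 6384 mod 167 = 38 (at t = -38), with v = -116.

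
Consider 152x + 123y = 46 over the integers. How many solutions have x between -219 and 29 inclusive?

gcd(152, 123) = 1  (152 = 1·123 + 29, 123 = 4·29 + 7, 29 = 4·7 + 1, 7 = 7·1).
Back-substituting, 152·(17) + 123·(-21) = 1.
Scale by 46: particular solution (782, -966); reduce x mod 123: (44, -54).
General solution: x = 44 + 123t, y = -54 - 152t for integer t.
-219 ≤ 44 + 123t ≤ 29 gives t ∈ [-2, -1], which is 2 values.

2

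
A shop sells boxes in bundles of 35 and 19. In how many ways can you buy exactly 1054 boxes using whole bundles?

1

Need nonnegative integers with 35j + 19k = 1054.
gcd(35, 19) = 1, and 35·(6) + 19·(-11) = 1.
So (j₀, k₀) = (6324, -11594); general j = 6324 + 19t, k = -11594 - 35t.
j ≥ 0 ⇒ t ≥ -332; k ≥ 0 ⇒ t ≤ -332. That's 1 value of t.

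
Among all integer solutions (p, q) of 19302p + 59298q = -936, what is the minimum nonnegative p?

854

gcd(59298, 19302) = 6  (59298 = 3×19302 + 1392, 19302 = 13×1392 + 1206, 1392 = 1×1206 + 186, 1206 = 6×186 + 90, 186 = 2×90 + 6, 90 = 15×6).
6 divides -936, so solutions exist.
Back-substituting, 19302×(-639) + 59298×(208) = 6.
Scale by -936/6 = -156: (p₀, q₀) = (99684, -32448).
General solution: p = 99684 + 9883t, q = -32448 - 3217t for integer t.
p ≥ 0: smallest is 99684 mod 9883 = 854 (at t = -10), with q = -278.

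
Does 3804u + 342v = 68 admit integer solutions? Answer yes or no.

no

gcd(3804, 342) = 6  (3804 = 11*342 + 42, 342 = 8*42 + 6, 42 = 7*6).
6 does not divide 68 (remainder 2), so no integer solutions.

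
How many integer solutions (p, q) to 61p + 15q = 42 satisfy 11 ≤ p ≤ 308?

20

gcd(61, 15) = 1.
By Bézout, 61×(1) + 15×(-4) = 1.
Particular solution: (12, -46).
General solution: p = 12 + 15t, q = -46 - 61t for integer t.
11 ≤ 12 + 15t ≤ 308 gives t ∈ [0, 19], which is 20 values.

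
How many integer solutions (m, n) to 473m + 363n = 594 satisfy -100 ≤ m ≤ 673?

gcd(473, 363) = 11.
By Bézout, 473×(10) + 363×(-13) = 11.
Particular solution: (12, -14).
General solution: m = 12 + 33t, n = -14 - 43t for integer t.
-100 ≤ 12 + 33t ≤ 673 gives t ∈ [-3, 20], which is 24 values.

24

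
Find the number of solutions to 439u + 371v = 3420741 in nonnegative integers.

gcd(439, 371) = 1  (439 = 1×371 + 68, 371 = 5×68 + 31, 68 = 2×31 + 6, 31 = 5×6 + 1, 6 = 6×1).
Back-substituting, 439×(-60) + 371×(71) = 1.
Scale by 3420741: one solution is (-205244460, 242872611). Reduce u mod 371: (160, 9031).
General: u = 160 + 371t, v = 9031 - 439t.
u ≥ 0 ⇒ t ≥ 0; v ≥ 0 ⇒ t ≤ 20. So t ∈ [0, 20]: 21 solutions.

21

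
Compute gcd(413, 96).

1

gcd(413, 96):
  413 = 4×96 + 29
  96 = 3×29 + 9
  29 = 3×9 + 2
  9 = 4×2 + 1
  2 = 2×1
so gcd(413, 96) = 1.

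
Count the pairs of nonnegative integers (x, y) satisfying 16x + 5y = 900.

gcd(16, 5) = 1.
By Bézout, 16·(1) + 5·(-3) = 1.
One solution: (0, 180).
General: x = 0 + 5t, y = 180 - 16t.
x ≥ 0 ⇒ t ≥ 0; y ≥ 0 ⇒ t ≤ 11. So t ∈ [0, 11]: 12 solutions.

12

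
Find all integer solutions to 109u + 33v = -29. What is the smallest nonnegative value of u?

7

gcd(109, 33):
  109 = 3×33 + 10
  33 = 3×10 + 3
  10 = 3×3 + 1
  3 = 3×1
so gcd(109, 33) = 1.
1 divides -29, so solutions exist.
Back-substitute for Bézout coefficients:
  1 = 10 - 3×3
  ... = 109×(10) + 33×(-33)
Scale by -29/1 = -29: (u₀, v₀) = (-290, 957).
General solution: u = -290 + 33t, v = 957 - 109t for integer t.
u ≥ 0: smallest is -290 mod 33 = 7 (at t = 9), with v = -24.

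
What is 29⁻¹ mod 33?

gcd(33, 29):
  33 = 1·29 + 4
  29 = 7·4 + 1
  4 = 4·1
so gcd(33, 29) = 1.
Back-substitute for Bézout coefficients:
  1 = 29 - 7·4
  ... = 29·(8) + 33·(-7)
So 29·8 ≡ 1 (mod 33), and 8 mod 33 = 8.

8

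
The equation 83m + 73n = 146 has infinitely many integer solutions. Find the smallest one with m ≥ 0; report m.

gcd(83, 73):
  83 = 1×73 + 10
  73 = 7×10 + 3
  10 = 3×3 + 1
  3 = 3×1
so gcd(83, 73) = 1.
1 divides 146, so solutions exist.
Back-substitute for Bézout coefficients:
  1 = 10 - 3×3
  ... = 83×(22) + 73×(-25)
Scale by 146/1 = 146: (m₀, n₀) = (3212, -3650).
General solution: m = 3212 + 73t, n = -3650 - 83t for integer t.
m ≥ 0: smallest is 3212 mod 73 = 0 (at t = -44), with n = 2.

0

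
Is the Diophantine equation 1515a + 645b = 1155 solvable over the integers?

yes

gcd(1515, 645) = 15  (1515 = 2·645 + 225, 645 = 2·225 + 195, 225 = 1·195 + 30, 195 = 6·30 + 15, 30 = 2·15).
15 divides 1155, so integer solutions exist.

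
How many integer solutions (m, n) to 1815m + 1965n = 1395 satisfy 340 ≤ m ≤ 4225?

30

gcd(1965, 1815) = 15  (1965 = 1×1815 + 150, 1815 = 12×150 + 15, 150 = 10×15).
Back-substituting, 1815×(13) + 1965×(-12) = 15.
Scale by 93: particular solution (1209, -1116); reduce m mod 131: (30, -27).
General solution: m = 30 + 131t, n = -27 - 121t for integer t.
340 ≤ 30 + 131t ≤ 4225 gives t ∈ [3, 32], which is 30 values.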